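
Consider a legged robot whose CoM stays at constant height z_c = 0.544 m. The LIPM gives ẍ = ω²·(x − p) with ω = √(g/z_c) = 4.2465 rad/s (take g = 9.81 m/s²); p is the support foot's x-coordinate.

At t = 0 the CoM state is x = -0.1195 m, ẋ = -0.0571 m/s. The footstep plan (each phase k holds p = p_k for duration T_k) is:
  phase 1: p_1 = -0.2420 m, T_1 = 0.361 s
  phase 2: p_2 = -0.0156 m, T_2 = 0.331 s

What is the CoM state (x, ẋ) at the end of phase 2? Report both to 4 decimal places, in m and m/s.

phase 1: p=-0.2420, T=0.361, ωT=1.532987, cosh=2.423940, sinh=2.208050; start (x,ẋ)=(-0.119500, -0.057100) → end (x,ẋ)=(0.025242, 1.010212)
phase 2: p=-0.0156, T=0.331, ωT=1.405592, cosh=2.161580, sinh=1.916358; start (x,ẋ)=(0.025242, 1.010212) → end (x,ẋ)=(0.528572, 2.516022)

x = 0.5286, ẋ = 2.5160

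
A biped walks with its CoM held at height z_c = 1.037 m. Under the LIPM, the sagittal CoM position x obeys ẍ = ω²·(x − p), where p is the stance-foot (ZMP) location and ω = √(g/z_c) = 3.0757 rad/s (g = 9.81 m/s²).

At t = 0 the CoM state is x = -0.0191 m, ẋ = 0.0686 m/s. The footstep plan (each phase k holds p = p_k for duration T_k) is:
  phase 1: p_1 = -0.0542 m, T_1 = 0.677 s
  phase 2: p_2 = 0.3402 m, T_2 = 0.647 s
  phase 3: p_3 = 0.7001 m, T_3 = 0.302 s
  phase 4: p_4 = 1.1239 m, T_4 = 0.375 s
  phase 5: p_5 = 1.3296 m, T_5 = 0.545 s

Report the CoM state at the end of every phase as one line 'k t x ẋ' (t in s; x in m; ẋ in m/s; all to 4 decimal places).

1 0.6770 0.1769 0.7058
2 1.3240 0.5552 0.8264
3 1.6260 0.7751 0.7333
4 2.0010 0.8564 -0.2529
5 2.5460 -0.1915 -4.4536

phase 1: p=-0.0542, T=0.677, ωT=2.082249, cosh=4.073570, sinh=3.948920; start (x,ẋ)=(-0.019100, 0.068600) → end (x,ẋ)=(0.176858, 0.705761)
phase 2: p=0.3402, T=0.647, ωT=1.989978, cosh=3.726035, sinh=3.589337; start (x,ẋ)=(0.176858, 0.705761) → end (x,ẋ)=(0.555205, 0.826445)
phase 3: p=0.7001, T=0.302, ωT=0.928861, cosh=1.463314, sinh=1.068311; start (x,ẋ)=(0.555205, 0.826445) → end (x,ẋ)=(0.775130, 0.733253)
phase 4: p=1.1239, T=0.375, ωT=1.153388, cosh=1.742238, sinh=1.426672; start (x,ẋ)=(0.775130, 0.733253) → end (x,ẋ)=(0.856382, -0.252905)
phase 5: p=1.3296, T=0.545, ωT=1.676257, cosh=2.766290, sinh=2.579217; start (x,ẋ)=(0.856382, -0.252905) → end (x,ẋ)=(-0.191540, -4.453602)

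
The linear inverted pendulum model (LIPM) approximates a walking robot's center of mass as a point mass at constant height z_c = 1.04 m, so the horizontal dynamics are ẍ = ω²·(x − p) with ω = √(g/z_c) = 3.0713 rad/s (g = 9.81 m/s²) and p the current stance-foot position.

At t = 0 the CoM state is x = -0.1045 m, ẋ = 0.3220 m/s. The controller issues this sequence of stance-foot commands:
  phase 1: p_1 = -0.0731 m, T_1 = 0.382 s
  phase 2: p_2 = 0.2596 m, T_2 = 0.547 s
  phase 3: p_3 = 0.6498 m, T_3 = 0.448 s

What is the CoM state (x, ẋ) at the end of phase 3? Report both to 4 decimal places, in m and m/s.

x = -1.1929, ẋ = -5.3024

phase 1: p=-0.0731, T=0.382, ωT=1.173237, cosh=1.770901, sinh=1.461537; start (x,ẋ)=(-0.104500, 0.322000) → end (x,ẋ)=(0.024524, 0.429281)
phase 2: p=0.2596, T=0.547, ωT=1.680001, cosh=2.775968, sinh=2.589594; start (x,ẋ)=(0.024524, 0.429281) → end (x,ẋ)=(-0.031012, -0.677991)
phase 3: p=0.6498, T=0.448, ωT=1.375942, cosh=2.105704, sinh=1.853102; start (x,ẋ)=(-0.031012, -0.677991) → end (x,ẋ)=(-1.192862, -5.302445)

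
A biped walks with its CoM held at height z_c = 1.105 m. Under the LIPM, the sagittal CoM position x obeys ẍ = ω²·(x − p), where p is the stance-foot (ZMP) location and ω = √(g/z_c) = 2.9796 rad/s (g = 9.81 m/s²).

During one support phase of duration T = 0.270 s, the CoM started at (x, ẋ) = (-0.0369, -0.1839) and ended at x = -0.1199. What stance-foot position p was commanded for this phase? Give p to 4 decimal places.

p = 0.0446

ωT = 2.9796·0.270 = 0.804492; cosh(ωT) = 1.341438, sinh(ωT) = 0.894123
x(T) = p + (x₀−p)·cosh(ωT) + (ẋ₀/ω)·sinh(ωT) ⇒ p·(1 − cosh) = x(T) − x₀·cosh − (ẋ₀/ω)·sinh
numerator   = -0.1199 − (-0.0369)·1.341438 − (-0.1839/2.9796)·0.894123 = -0.015216
denominator = 1 − 1.341438 = -0.341438
p = -0.015216 / -0.341438 = 0.0446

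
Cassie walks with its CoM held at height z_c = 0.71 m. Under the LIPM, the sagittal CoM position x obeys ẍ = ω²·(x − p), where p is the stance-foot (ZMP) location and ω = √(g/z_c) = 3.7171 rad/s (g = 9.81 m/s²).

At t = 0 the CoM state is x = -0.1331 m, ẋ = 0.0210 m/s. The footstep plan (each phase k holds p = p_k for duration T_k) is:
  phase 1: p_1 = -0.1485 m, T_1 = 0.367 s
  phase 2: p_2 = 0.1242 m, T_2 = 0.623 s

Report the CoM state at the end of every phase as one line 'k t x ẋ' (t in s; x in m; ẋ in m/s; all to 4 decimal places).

1 0.3670 -0.1061 0.1484
2 0.9900 -0.8535 -3.5350

phase 1: p=-0.1485, T=0.367, ωT=1.364176, cosh=2.084044, sinh=1.828453; start (x,ẋ)=(-0.133100, 0.021000) → end (x,ẋ)=(-0.106076, 0.148432)
phase 2: p=0.1242, T=0.623, ωT=2.315753, cosh=5.115622, sinh=5.016931; start (x,ẋ)=(-0.106076, 0.148432) → end (x,ẋ)=(-0.853467, -3.534962)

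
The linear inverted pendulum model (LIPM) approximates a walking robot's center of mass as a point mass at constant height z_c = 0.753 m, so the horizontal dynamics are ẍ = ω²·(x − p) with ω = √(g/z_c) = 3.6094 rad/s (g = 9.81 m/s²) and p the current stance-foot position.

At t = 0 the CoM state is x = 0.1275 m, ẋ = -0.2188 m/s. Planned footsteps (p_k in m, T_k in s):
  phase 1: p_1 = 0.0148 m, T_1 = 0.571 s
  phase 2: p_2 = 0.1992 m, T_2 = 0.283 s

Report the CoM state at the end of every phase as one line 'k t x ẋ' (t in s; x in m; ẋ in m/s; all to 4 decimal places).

phase 1: p=0.0148, T=0.571, ωT=2.060967, cosh=3.990447, sinh=3.863116; start (x,ẋ)=(0.127500, -0.218800) → end (x,ẋ)=(0.230343, 0.698326)
phase 2: p=0.1992, T=0.283, ωT=1.021460, cosh=1.568658, sinh=1.208589; start (x,ẋ)=(0.230343, 0.698326) → end (x,ẋ)=(0.481884, 1.231291)

1 0.5710 0.2303 0.6983
2 0.8540 0.4819 1.2313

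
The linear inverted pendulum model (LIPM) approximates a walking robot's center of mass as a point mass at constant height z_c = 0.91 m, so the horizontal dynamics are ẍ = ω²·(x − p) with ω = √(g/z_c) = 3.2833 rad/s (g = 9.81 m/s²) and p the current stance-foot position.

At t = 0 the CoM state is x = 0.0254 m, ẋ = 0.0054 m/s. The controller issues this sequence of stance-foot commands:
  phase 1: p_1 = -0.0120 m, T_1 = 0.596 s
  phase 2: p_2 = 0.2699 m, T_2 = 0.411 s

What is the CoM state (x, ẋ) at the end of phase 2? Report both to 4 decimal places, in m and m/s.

x = 0.2232, ẋ = 0.0826

phase 1: p=-0.0120, T=0.596, ωT=1.956847, cosh=3.609140, sinh=3.467837; start (x,ẋ)=(0.025400, 0.005400) → end (x,ẋ)=(0.128685, 0.445324)
phase 2: p=0.2699, T=0.411, ωT=1.349436, cosh=2.057319, sinh=1.797933; start (x,ẋ)=(0.128685, 0.445324) → end (x,ẋ)=(0.223235, 0.082562)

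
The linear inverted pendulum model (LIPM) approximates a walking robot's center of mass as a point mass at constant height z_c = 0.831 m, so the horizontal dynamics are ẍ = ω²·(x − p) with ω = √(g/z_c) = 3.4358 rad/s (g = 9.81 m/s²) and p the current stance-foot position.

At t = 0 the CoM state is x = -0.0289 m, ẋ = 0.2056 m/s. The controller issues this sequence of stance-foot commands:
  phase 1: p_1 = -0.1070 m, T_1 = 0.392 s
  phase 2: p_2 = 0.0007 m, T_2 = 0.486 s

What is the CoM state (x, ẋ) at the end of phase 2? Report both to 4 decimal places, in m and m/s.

x = 1.1135, ẋ = 3.8901

phase 1: p=-0.1070, T=0.392, ωT=1.346834, cosh=2.052647, sinh=1.792584; start (x,ẋ)=(-0.028900, 0.205600) → end (x,ẋ)=(0.160581, 0.903039)
phase 2: p=0.0007, T=0.486, ωT=1.669799, cosh=2.749692, sinh=2.561407; start (x,ẋ)=(0.160581, 0.903039) → end (x,ẋ)=(1.113543, 3.890107)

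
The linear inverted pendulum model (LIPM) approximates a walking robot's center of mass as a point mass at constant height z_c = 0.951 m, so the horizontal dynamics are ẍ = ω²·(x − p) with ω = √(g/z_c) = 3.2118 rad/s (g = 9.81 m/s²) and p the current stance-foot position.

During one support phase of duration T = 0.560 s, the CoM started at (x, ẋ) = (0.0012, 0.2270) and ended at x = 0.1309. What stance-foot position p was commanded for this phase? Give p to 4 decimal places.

p = 0.0383

ωT = 3.2118·0.560 = 1.798608; cosh(ωT) = 3.103381, sinh(ωT) = 2.937852
x(T) = p + (x₀−p)·cosh(ωT) + (ẋ₀/ω)·sinh(ωT) ⇒ p·(1 − cosh) = x(T) − x₀·cosh − (ẋ₀/ω)·sinh
numerator   = 0.1309 − (0.0012)·3.103381 − (0.2270/3.2118)·2.937852 = -0.080462
denominator = 1 − 3.103381 = -2.103381
p = -0.080462 / -2.103381 = 0.0383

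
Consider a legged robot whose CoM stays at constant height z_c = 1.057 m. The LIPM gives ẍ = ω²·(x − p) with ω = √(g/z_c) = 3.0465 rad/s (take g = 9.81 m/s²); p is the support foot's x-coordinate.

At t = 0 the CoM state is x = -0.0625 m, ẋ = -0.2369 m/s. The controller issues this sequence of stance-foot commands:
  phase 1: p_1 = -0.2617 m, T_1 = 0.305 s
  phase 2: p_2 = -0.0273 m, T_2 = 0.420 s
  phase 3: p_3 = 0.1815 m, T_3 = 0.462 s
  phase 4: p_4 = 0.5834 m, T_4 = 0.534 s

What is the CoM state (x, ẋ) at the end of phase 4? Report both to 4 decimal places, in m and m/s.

phase 1: p=-0.2617, T=0.305, ωT=0.929183, cosh=1.463657, sinh=1.068781; start (x,ẋ)=(-0.062500, -0.236900) → end (x,ẋ)=(-0.053249, 0.301863)
phase 2: p=-0.0273, T=0.420, ωT=1.279530, cosh=1.936559, sinh=1.658391; start (x,ẋ)=(-0.053249, 0.301863) → end (x,ẋ)=(0.086769, 0.453472)
phase 3: p=0.1815, T=0.462, ωT=1.407483, cosh=2.165209, sinh=1.920450; start (x,ẋ)=(0.086769, 0.453472) → end (x,ẋ)=(0.262248, 0.427626)
phase 4: p=0.5834, T=0.534, ωT=1.626831, cosh=2.642139, sinh=2.445587; start (x,ẋ)=(0.262248, 0.427626) → end (x,ẋ)=(0.078150, -1.262891)

x = 0.0781, ẋ = -1.2629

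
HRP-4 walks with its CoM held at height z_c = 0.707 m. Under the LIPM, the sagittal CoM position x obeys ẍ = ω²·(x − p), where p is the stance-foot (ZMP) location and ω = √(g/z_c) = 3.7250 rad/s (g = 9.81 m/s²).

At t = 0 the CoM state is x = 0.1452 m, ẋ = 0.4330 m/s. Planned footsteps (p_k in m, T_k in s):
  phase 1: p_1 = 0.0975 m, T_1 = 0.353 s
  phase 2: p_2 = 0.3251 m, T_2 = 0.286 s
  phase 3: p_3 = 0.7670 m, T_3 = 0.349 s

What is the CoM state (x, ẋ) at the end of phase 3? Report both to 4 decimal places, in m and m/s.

phase 1: p=0.0975, T=0.353, ωT=1.314925, cosh=1.996483, sinh=1.727989; start (x,ẋ)=(0.145200, 0.433000) → end (x,ẋ)=(0.393596, 1.171510)
phase 2: p=0.3251, T=0.286, ωT=1.065350, cosh=1.623231, sinh=1.278624; start (x,ẋ)=(0.393596, 1.171510) → end (x,ẋ)=(0.838412, 2.227872)
phase 3: p=0.7670, T=0.349, ωT=1.300025, cosh=1.970957, sinh=1.698432; start (x,ẋ)=(0.838412, 2.227872) → end (x,ẋ)=(1.923559, 4.842838)

x = 1.9236, ẋ = 4.8428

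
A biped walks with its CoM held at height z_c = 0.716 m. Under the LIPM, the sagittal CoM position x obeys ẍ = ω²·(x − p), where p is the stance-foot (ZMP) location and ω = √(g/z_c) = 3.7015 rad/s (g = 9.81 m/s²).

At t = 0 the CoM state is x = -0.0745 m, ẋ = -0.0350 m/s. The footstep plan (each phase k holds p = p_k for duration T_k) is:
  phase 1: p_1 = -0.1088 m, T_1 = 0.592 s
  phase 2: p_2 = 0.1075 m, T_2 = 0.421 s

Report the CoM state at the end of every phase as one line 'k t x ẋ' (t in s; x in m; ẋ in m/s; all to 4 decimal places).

phase 1: p=-0.1088, T=0.592, ωT=2.191288, cosh=4.529251, sinh=4.417478; start (x,ẋ)=(-0.074500, -0.035000) → end (x,ẋ)=(0.004783, 0.402326)
phase 2: p=0.1075, T=0.421, ωT=1.558331, cosh=2.480687, sinh=2.270200; start (x,ẋ)=(0.004783, 0.402326) → end (x,ẋ)=(0.099446, 0.134901)

1 0.5920 0.0048 0.4023
2 1.0130 0.0994 0.1349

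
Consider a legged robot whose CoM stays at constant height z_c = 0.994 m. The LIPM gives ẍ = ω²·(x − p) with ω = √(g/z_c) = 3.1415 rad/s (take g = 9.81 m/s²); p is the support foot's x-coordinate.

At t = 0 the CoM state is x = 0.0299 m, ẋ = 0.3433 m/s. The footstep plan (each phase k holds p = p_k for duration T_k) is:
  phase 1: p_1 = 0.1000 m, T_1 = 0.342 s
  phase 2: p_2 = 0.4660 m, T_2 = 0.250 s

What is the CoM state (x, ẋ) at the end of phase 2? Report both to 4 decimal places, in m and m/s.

phase 1: p=0.1000, T=0.342, ωT=1.074393, cosh=1.634860, sinh=1.293355; start (x,ẋ)=(0.029900, 0.343300) → end (x,ẋ)=(0.126733, 0.276426)
phase 2: p=0.4660, T=0.250, ωT=0.785375, cosh=1.324589, sinh=0.868640; start (x,ẋ)=(0.126733, 0.276426) → end (x,ẋ)=(0.093044, -0.559653)

x = 0.0930, ẋ = -0.5597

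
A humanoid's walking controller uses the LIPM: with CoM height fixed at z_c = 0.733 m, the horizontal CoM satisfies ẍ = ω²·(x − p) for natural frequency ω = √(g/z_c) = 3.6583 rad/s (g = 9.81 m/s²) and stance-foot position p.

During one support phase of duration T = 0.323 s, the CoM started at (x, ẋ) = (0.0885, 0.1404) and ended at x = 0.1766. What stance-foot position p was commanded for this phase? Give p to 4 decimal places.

p = 0.0484

ωT = 3.6583·0.323 = 1.181631; cosh(ωT) = 1.783232, sinh(ωT) = 1.476454
x(T) = p + (x₀−p)·cosh(ωT) + (ẋ₀/ω)·sinh(ωT) ⇒ p·(1 − cosh) = x(T) − x₀·cosh − (ẋ₀/ω)·sinh
numerator   = 0.1766 − (0.0885)·1.783232 − (0.1404/3.6583)·1.476454 = -0.037880
denominator = 1 − 1.783232 = -0.783232
p = -0.037880 / -0.783232 = 0.0484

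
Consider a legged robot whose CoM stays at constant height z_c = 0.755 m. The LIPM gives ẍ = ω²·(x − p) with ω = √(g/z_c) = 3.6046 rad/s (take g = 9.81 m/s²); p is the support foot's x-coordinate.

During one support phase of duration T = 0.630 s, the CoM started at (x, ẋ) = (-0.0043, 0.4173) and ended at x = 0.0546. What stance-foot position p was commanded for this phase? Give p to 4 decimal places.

p = 0.1230

ωT = 3.6046·0.630 = 2.270898; cosh(ωT) = 4.895658, sinh(ωT) = 4.792439
x(T) = p + (x₀−p)·cosh(ωT) + (ẋ₀/ω)·sinh(ωT) ⇒ p·(1 − cosh) = x(T) − x₀·cosh − (ẋ₀/ω)·sinh
numerator   = 0.0546 − (-0.0043)·4.895658 − (0.4173/3.6046)·4.792439 = -0.479163
denominator = 1 − 4.895658 = -3.895658
p = -0.479163 / -3.895658 = 0.1230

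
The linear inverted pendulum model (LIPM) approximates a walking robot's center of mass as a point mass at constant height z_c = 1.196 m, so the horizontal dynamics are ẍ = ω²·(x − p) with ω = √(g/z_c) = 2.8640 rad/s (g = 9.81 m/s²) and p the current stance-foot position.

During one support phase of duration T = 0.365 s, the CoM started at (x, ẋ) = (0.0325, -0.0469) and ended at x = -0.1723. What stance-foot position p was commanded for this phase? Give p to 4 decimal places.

ωT = 2.8640·0.365 = 1.045360; cosh(ωT) = 1.597994, sinh(ωT) = 1.246429
x(T) = p + (x₀−p)·cosh(ωT) + (ẋ₀/ω)·sinh(ωT) ⇒ p·(1 − cosh) = x(T) − x₀·cosh − (ẋ₀/ω)·sinh
numerator   = -0.1723 − (0.0325)·1.597994 − (-0.0469/2.8640)·1.246429 = -0.203824
denominator = 1 − 1.597994 = -0.597994
p = -0.203824 / -0.597994 = 0.3408

p = 0.3408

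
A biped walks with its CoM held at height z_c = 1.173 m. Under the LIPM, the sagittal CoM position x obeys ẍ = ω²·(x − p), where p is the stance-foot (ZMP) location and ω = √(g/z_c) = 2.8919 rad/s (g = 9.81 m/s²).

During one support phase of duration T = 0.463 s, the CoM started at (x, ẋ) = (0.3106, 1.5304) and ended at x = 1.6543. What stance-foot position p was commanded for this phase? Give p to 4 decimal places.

ωT = 2.8919·0.463 = 1.338950; cosh(ωT) = 2.038578, sinh(ωT) = 1.776457
x(T) = p + (x₀−p)·cosh(ωT) + (ẋ₀/ω)·sinh(ωT) ⇒ p·(1 − cosh) = x(T) − x₀·cosh − (ẋ₀/ω)·sinh
numerator   = 1.6543 − (0.3106)·2.038578 − (1.5304/2.8919)·1.776457 = 0.081013
denominator = 1 − 2.038578 = -1.038578
p = 0.081013 / -1.038578 = -0.0780

p = -0.0780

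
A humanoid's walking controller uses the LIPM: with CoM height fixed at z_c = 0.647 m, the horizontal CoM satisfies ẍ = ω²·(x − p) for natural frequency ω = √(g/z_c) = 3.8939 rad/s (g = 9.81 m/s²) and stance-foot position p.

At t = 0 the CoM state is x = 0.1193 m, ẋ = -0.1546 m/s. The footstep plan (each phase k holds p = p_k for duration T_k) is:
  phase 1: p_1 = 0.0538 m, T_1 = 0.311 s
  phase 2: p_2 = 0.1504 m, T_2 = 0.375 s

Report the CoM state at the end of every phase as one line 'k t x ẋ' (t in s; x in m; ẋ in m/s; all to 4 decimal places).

phase 1: p=0.0538, T=0.311, ωT=1.211003, cosh=1.827374, sinh=1.529476; start (x,ẋ)=(0.119300, -0.154600) → end (x,ẋ)=(0.112768, 0.107581)
phase 2: p=0.1504, T=0.375, ωT=1.460212, cosh=2.269531, sinh=2.037344; start (x,ẋ)=(0.112768, 0.107581) → end (x,ẋ)=(0.121281, -0.054383)

1 0.3110 0.1128 0.1076
2 0.6860 0.1213 -0.0544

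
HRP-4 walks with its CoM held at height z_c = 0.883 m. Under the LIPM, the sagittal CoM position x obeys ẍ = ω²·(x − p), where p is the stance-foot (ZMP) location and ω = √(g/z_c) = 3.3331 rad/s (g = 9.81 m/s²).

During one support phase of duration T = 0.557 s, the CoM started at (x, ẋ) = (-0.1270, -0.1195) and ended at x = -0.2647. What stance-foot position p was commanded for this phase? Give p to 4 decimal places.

ωT = 3.3331·0.557 = 1.856537; cosh(ωT) = 3.278870, sinh(ωT) = 3.122658
x(T) = p + (x₀−p)·cosh(ωT) + (ẋ₀/ω)·sinh(ωT) ⇒ p·(1 − cosh) = x(T) − x₀·cosh − (ẋ₀/ω)·sinh
numerator   = -0.2647 − (-0.1270)·3.278870 − (-0.1195/3.3331)·3.122658 = 0.263672
denominator = 1 − 3.278870 = -2.278870
p = 0.263672 / -2.278870 = -0.1157

p = -0.1157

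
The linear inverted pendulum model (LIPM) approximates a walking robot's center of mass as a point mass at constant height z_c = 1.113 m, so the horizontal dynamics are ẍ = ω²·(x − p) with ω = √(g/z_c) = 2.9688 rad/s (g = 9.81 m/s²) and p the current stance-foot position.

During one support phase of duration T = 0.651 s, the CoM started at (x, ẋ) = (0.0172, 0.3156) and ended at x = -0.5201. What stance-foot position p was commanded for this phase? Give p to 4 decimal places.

ωT = 2.9688·0.651 = 1.932689; cosh(ωT) = 3.526409, sinh(ωT) = 3.381651
x(T) = p + (x₀−p)·cosh(ωT) + (ẋ₀/ω)·sinh(ωT) ⇒ p·(1 − cosh) = x(T) − x₀·cosh − (ẋ₀/ω)·sinh
numerator   = -0.5201 − (0.0172)·3.526409 − (0.3156/2.9688)·3.381651 = -0.940243
denominator = 1 − 3.526409 = -2.526409
p = -0.940243 / -2.526409 = 0.3722

p = 0.3722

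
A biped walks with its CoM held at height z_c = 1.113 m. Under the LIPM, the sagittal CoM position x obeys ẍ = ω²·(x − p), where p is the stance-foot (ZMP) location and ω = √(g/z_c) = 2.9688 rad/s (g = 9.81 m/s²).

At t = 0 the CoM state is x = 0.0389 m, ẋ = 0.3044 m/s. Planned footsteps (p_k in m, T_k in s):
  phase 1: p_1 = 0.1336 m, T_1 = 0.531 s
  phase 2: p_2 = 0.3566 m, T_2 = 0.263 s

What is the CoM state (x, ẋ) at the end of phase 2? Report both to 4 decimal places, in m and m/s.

x = 0.0941, ẋ = -0.4205

phase 1: p=0.1336, T=0.531, ωT=1.576433, cosh=2.522190, sinh=2.315478; start (x,ẋ)=(0.038900, 0.304400) → end (x,ẋ)=(0.132162, 0.116768)
phase 2: p=0.3566, T=0.263, ωT=0.780794, cosh=1.320624, sinh=0.862582; start (x,ẋ)=(0.132162, 0.116768) → end (x,ẋ)=(0.094128, -0.420542)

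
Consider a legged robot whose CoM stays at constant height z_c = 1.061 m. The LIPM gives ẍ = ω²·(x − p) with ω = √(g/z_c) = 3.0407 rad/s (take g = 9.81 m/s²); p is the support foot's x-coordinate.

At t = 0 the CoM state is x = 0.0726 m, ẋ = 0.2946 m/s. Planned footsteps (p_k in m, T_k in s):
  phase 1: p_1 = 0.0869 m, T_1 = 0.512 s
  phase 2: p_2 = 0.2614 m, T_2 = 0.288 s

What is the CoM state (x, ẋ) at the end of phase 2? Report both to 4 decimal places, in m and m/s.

x = 0.4810, ẋ = 0.9183

phase 1: p=0.0869, T=0.512, ωT=1.556838, cosh=2.477301, sinh=2.266499; start (x,ẋ)=(0.072600, 0.294600) → end (x,ẋ)=(0.271066, 0.631261)
phase 2: p=0.2614, T=0.288, ωT=0.875722, cosh=1.408584, sinh=0.992023; start (x,ẋ)=(0.271066, 0.631261) → end (x,ẋ)=(0.480963, 0.918340)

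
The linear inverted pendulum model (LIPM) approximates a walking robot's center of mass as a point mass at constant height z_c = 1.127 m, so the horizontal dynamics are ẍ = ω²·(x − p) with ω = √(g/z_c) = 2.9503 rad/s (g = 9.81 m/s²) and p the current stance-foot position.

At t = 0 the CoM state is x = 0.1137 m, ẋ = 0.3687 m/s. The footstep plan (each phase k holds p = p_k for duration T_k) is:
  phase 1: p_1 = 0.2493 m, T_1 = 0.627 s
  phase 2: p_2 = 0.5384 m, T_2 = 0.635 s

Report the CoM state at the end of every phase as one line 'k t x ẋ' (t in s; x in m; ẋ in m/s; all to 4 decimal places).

phase 1: p=0.2493, T=0.627, ωT=1.849838, cosh=3.258026, sinh=3.100764; start (x,ẋ)=(0.113700, 0.368700) → end (x,ẋ)=(0.195015, -0.039259)
phase 2: p=0.5384, T=0.635, ωT=1.873441, cosh=3.332126, sinh=3.178532; start (x,ẋ)=(0.195015, -0.039259) → end (x,ẋ)=(-0.648098, -3.350951)

1 0.6270 0.1950 -0.0393
2 1.2620 -0.6481 -3.3510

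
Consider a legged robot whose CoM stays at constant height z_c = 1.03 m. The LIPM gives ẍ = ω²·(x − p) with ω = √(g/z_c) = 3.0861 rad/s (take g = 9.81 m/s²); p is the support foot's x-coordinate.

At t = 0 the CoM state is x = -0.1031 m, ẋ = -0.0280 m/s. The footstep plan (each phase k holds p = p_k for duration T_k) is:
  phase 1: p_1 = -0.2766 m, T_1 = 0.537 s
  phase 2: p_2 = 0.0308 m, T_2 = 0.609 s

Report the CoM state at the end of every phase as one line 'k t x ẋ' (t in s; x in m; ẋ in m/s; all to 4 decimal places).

1 0.5370 0.1720 1.2770
2 1.1460 1.8275 5.6733

phase 1: p=-0.2766, T=0.537, ωT=1.657236, cosh=2.717729, sinh=2.527064; start (x,ẋ)=(-0.103100, -0.028000) → end (x,ẋ)=(0.171998, 1.276990)
phase 2: p=0.0308, T=0.609, ωT=1.879435, cosh=3.351239, sinh=3.198563; start (x,ẋ)=(0.171998, 1.276990) → end (x,ẋ)=(1.827515, 5.673279)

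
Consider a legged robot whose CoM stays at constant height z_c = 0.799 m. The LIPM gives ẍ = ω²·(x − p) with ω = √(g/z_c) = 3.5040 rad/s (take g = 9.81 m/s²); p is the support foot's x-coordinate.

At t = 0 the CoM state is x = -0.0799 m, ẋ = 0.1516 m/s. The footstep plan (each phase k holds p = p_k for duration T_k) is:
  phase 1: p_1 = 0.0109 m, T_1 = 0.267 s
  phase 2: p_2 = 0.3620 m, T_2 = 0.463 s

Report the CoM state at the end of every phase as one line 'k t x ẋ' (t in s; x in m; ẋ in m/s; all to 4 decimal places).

phase 1: p=0.0109, T=0.267, ωT=0.935568, cosh=1.470512, sinh=1.078149; start (x,ẋ)=(-0.079900, 0.151600) → end (x,ẋ)=(-0.075977, -0.120098)
phase 2: p=0.3620, T=0.463, ωT=1.622352, cosh=2.631211, sinh=2.433778; start (x,ẋ)=(-0.075977, -0.120098) → end (x,ẋ)=(-0.873825, -4.051048)

1 0.2670 -0.0760 -0.1201
2 0.7300 -0.8738 -4.0510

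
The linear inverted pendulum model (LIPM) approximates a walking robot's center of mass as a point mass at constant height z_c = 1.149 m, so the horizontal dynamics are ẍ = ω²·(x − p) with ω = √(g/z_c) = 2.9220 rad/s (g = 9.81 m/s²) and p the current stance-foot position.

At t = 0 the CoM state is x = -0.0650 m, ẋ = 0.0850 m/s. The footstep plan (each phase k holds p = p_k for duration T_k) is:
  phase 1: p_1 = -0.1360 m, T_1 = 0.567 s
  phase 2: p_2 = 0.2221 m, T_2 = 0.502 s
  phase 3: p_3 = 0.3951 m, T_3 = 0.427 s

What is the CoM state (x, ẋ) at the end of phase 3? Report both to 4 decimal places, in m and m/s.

phase 1: p=-0.1360, T=0.567, ωT=1.656774, cosh=2.716563, sinh=2.525809; start (x,ẋ)=(-0.065000, 0.085000) → end (x,ẋ)=(0.130351, 0.754917)
phase 2: p=0.2221, T=0.502, ωT=1.466844, cosh=2.283091, sinh=2.052439; start (x,ẋ)=(0.130351, 0.754917) → end (x,ẋ)=(0.542889, 1.173305)
phase 3: p=0.3951, T=0.427, ωT=1.247694, cosh=1.884735, sinh=1.597569; start (x,ẋ)=(0.542889, 1.173305) → end (x,ẋ)=(1.315134, 2.901262)

x = 1.3151, ẋ = 2.9013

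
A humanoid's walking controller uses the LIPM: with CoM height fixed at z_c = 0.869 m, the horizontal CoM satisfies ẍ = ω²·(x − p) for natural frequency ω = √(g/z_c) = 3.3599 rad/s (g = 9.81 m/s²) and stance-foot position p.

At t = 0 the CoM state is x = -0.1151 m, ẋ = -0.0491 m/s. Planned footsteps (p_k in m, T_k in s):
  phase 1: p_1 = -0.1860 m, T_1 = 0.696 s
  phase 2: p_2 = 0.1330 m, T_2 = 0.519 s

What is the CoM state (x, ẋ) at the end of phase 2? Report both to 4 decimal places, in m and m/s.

phase 1: p=-0.1860, T=0.696, ωT=2.338490, cosh=5.231025, sinh=5.134552; start (x,ẋ)=(-0.115100, -0.049100) → end (x,ẋ)=(0.109846, 0.966294)
phase 2: p=0.1330, T=0.519, ωT=1.743788, cosh=2.946912, sinh=2.772055; start (x,ẋ)=(0.109846, 0.966294) → end (x,ẋ)=(0.861998, 2.631928)

x = 0.8620, ẋ = 2.6319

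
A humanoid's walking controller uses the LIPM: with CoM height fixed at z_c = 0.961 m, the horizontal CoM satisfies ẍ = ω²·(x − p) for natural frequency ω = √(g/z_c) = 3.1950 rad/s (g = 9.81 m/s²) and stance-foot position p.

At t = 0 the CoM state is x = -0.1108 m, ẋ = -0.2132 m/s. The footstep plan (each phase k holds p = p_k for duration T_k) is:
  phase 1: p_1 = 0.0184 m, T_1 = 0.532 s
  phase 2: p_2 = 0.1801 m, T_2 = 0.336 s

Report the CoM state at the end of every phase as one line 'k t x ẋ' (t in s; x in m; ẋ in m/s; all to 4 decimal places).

1 0.5320 -0.5234 -1.6946
2 0.8680 -1.6545 -5.6725

phase 1: p=0.0184, T=0.532, ωT=1.699740, cosh=2.827628, sinh=2.644897; start (x,ẋ)=(-0.110800, -0.213200) → end (x,ẋ)=(-0.523422, -1.694648)
phase 2: p=0.1801, T=0.336, ωT=1.073520, cosh=1.633731, sinh=1.291928; start (x,ẋ)=(-0.523422, -1.694648) → end (x,ẋ)=(-1.654512, -5.672533)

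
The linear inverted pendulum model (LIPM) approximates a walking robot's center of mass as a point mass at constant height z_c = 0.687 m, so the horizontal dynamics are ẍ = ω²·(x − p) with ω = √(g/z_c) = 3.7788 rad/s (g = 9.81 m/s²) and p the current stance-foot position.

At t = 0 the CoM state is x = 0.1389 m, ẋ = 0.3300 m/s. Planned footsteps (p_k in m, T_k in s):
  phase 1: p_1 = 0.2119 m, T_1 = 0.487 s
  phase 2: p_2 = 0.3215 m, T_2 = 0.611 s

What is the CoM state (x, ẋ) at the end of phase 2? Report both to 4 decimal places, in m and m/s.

x = 0.2174, ẋ = -0.3425

phase 1: p=0.2119, T=0.487, ωT=1.840276, cosh=3.228524, sinh=3.069750; start (x,ẋ)=(0.138900, 0.330000) → end (x,ẋ)=(0.244297, 0.218615)
phase 2: p=0.3215, T=0.611, ωT=2.308847, cosh=5.081095, sinh=4.981719; start (x,ẋ)=(0.244297, 0.218615) → end (x,ẋ)=(0.217431, -0.342539)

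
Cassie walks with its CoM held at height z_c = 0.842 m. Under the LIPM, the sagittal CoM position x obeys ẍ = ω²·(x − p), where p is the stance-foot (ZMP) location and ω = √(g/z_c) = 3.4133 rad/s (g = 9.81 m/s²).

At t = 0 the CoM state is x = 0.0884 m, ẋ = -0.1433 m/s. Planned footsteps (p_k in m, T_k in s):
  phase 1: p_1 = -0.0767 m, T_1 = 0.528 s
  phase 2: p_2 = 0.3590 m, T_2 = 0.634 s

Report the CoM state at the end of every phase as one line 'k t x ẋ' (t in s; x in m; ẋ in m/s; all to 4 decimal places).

phase 1: p=-0.0767, T=0.528, ωT=1.802222, cosh=3.114020, sinh=2.949088; start (x,ẋ)=(0.088400, -0.143300) → end (x,ẋ)=(0.313614, 1.215678)
phase 2: p=0.3590, T=0.634, ωT=2.164032, cosh=4.410517, sinh=4.295655; start (x,ẋ)=(0.313614, 1.215678) → end (x,ẋ)=(1.688759, 4.696294)

1 0.5280 0.3136 1.2157
2 1.1620 1.6888 4.6963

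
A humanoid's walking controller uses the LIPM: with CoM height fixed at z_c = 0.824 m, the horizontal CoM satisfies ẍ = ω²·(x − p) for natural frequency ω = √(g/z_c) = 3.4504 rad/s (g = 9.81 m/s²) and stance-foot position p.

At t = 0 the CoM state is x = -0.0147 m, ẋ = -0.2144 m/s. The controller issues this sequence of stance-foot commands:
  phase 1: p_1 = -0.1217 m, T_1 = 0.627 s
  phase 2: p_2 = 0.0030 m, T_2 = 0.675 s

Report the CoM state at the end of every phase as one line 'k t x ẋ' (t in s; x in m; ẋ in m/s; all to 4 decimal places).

phase 1: p=-0.1217, T=0.627, ωT=2.163401, cosh=4.407805, sinh=4.292872; start (x,ẋ)=(-0.014700, -0.214400) → end (x,ẋ)=(0.083186, 0.639864)
phase 2: p=0.0030, T=0.675, ωT=2.329020, cosh=5.182633, sinh=5.085241; start (x,ẋ)=(0.083186, 0.639864) → end (x,ẋ)=(1.361613, 4.723130)

1 0.6270 0.0832 0.6399
2 1.3020 1.3616 4.7231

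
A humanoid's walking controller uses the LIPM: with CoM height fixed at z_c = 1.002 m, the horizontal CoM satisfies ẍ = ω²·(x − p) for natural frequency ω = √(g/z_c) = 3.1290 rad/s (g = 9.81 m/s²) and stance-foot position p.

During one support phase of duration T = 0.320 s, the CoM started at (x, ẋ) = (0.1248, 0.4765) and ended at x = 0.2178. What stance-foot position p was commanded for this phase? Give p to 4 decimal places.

ωT = 3.1290·0.320 = 1.001280; cosh(ωT) = 1.544586, sinh(ωT) = 1.177177
x(T) = p + (x₀−p)·cosh(ωT) + (ẋ₀/ω)·sinh(ωT) ⇒ p·(1 − cosh) = x(T) − x₀·cosh − (ẋ₀/ω)·sinh
numerator   = 0.2178 − (0.1248)·1.544586 − (0.4765/3.1290)·1.177177 = -0.154231
denominator = 1 − 1.544586 = -0.544586
p = -0.154231 / -0.544586 = 0.2832

p = 0.2832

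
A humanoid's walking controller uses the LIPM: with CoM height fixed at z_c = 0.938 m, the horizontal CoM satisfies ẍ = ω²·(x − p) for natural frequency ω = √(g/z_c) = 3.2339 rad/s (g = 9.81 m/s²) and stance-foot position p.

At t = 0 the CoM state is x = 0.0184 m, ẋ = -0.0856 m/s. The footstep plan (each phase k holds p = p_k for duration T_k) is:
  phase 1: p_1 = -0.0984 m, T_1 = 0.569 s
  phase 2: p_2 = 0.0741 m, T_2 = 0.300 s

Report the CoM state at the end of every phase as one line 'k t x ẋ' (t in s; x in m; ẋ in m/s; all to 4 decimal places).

phase 1: p=-0.0984, T=0.569, ωT=1.840089, cosh=3.227951, sinh=3.069148; start (x,ẋ)=(0.018400, -0.085600) → end (x,ẋ)=(0.197386, 0.882964)
phase 2: p=0.0741, T=0.300, ωT=0.970170, cosh=1.508706, sinh=1.129687; start (x,ẋ)=(0.197386, 0.882964) → end (x,ẋ)=(0.568545, 1.782532)

1 0.5690 0.1974 0.8830
2 0.8690 0.5685 1.7825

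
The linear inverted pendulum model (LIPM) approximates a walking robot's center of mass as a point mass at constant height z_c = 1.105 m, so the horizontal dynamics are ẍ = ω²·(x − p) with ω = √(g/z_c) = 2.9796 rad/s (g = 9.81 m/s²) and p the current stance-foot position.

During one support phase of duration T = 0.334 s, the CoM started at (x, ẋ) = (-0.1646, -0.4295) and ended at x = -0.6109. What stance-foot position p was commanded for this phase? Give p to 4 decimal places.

ωT = 2.9796·0.334 = 0.995186; cosh(ωT) = 1.537442, sinh(ωT) = 1.167787
x(T) = p + (x₀−p)·cosh(ωT) + (ẋ₀/ω)·sinh(ωT) ⇒ p·(1 − cosh) = x(T) − x₀·cosh − (ẋ₀/ω)·sinh
numerator   = -0.6109 − (-0.1646)·1.537442 − (-0.4295/2.9796)·1.167787 = -0.189504
denominator = 1 − 1.537442 = -0.537442
p = -0.189504 / -0.537442 = 0.3526

p = 0.3526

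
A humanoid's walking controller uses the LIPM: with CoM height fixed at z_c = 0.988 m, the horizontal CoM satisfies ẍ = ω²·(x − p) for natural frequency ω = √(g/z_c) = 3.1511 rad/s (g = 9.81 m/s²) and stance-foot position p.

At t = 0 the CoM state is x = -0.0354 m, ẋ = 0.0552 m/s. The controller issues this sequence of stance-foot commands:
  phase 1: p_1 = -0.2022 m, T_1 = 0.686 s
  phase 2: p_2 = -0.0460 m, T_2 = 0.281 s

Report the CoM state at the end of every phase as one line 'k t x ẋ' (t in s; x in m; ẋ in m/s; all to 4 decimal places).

1 0.6860 0.6068 2.4952
2 0.9670 1.6764 5.6080

phase 1: p=-0.2022, T=0.686, ωT=2.161655, cosh=4.400316, sinh=4.285181; start (x,ẋ)=(-0.035400, 0.055200) → end (x,ẋ)=(0.606839, 2.495204)
phase 2: p=-0.0460, T=0.281, ωT=0.885459, cosh=1.418311, sinh=1.005786; start (x,ẋ)=(0.606839, 2.495204) → end (x,ẋ)=(1.676362, 5.608039)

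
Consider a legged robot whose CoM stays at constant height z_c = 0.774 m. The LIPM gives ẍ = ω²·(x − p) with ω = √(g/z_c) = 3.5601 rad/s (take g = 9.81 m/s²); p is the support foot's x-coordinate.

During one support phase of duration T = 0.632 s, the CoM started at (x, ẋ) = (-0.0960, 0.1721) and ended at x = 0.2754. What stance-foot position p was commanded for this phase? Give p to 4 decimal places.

p = -0.1341

ωT = 3.5601·0.632 = 2.249983; cosh(ωT) = 4.796489, sinh(ωT) = 4.691088
x(T) = p + (x₀−p)·cosh(ωT) + (ẋ₀/ω)·sinh(ωT) ⇒ p·(1 − cosh) = x(T) − x₀·cosh − (ẋ₀/ω)·sinh
numerator   = 0.2754 − (-0.0960)·4.796489 − (0.1721/3.5601)·4.691088 = 0.509089
denominator = 1 − 4.796489 = -3.796489
p = 0.509089 / -3.796489 = -0.1341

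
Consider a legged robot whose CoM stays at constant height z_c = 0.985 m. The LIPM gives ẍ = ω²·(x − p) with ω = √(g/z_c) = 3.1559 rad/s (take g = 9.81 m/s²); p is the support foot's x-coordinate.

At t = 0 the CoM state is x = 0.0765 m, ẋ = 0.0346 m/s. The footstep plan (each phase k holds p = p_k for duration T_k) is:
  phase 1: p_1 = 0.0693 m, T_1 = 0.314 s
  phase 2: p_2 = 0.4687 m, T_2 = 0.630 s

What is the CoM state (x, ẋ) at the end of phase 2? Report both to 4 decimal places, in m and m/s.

phase 1: p=0.0693, T=0.314, ωT=0.990953, cosh=1.532511, sinh=1.161288; start (x,ẋ)=(0.076500, 0.034600) → end (x,ẋ)=(0.093066, 0.079412)
phase 2: p=0.4687, T=0.630, ωT=1.988217, cosh=3.719721, sinh=3.582781; start (x,ẋ)=(0.093066, 0.079412) → end (x,ẋ)=(-0.838400, -3.951865)

x = -0.8384, ẋ = -3.9519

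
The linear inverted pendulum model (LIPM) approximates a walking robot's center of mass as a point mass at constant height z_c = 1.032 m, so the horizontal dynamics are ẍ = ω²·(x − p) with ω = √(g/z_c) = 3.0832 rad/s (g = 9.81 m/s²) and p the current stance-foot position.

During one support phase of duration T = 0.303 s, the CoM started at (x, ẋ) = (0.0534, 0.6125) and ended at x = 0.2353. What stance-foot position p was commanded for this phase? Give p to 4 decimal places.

ωT = 3.0832·0.303 = 0.934210; cosh(ωT) = 1.469049, sinh(ωT) = 1.076152
x(T) = p + (x₀−p)·cosh(ωT) + (ẋ₀/ω)·sinh(ωT) ⇒ p·(1 − cosh) = x(T) − x₀·cosh − (ẋ₀/ω)·sinh
numerator   = 0.2353 − (0.0534)·1.469049 − (0.6125/3.0832)·1.076152 = -0.056933
denominator = 1 − 1.469049 = -0.469049
p = -0.056933 / -0.469049 = 0.1214

p = 0.1214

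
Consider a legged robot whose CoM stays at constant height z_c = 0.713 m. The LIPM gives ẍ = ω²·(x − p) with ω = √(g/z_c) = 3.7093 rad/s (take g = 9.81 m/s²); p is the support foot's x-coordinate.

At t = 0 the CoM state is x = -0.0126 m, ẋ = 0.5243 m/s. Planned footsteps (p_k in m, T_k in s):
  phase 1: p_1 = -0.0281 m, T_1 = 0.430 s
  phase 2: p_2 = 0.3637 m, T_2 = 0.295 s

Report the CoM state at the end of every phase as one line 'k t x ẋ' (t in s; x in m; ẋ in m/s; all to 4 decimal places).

1 0.4300 0.3456 1.4810
2 0.7250 0.8631 2.3708

phase 1: p=-0.0281, T=0.430, ωT=1.594999, cosh=2.565616, sinh=2.362708; start (x,ẋ)=(-0.012600, 0.524300) → end (x,ẋ)=(0.345630, 1.480995)
phase 2: p=0.3637, T=0.295, ωT=1.094243, cosh=1.660858, sinh=1.326065; start (x,ẋ)=(0.345630, 1.480995) → end (x,ẋ)=(0.863139, 2.370837)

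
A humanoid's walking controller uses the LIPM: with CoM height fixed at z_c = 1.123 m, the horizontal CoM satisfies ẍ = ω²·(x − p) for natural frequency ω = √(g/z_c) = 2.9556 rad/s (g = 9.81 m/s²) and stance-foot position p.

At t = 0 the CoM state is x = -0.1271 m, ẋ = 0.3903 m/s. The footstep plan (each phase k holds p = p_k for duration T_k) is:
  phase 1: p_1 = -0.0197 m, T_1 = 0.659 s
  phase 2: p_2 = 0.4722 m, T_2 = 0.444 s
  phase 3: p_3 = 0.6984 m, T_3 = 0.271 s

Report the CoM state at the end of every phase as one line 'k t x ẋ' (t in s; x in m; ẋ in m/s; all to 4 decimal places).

phase 1: p=-0.0197, T=0.659, ωT=1.947740, cosh=3.577710, sinh=3.435114; start (x,ẋ)=(-0.127100, 0.390300) → end (x,ẋ)=(0.049676, 0.305967)
phase 2: p=0.4722, T=0.444, ωT=1.312286, cosh=1.991931, sinh=1.722727; start (x,ẋ)=(0.049676, 0.305967) → end (x,ẋ)=(-0.191100, -1.541897)
phase 3: p=0.6984, T=0.271, ωT=0.800968, cosh=1.338295, sinh=0.889401; start (x,ẋ)=(-0.191100, -1.541897) → end (x,ẋ)=(-0.956002, -4.401753)

1 0.6590 0.0497 0.3060
2 1.1030 -0.1911 -1.5419
3 1.3740 -0.9560 -4.4018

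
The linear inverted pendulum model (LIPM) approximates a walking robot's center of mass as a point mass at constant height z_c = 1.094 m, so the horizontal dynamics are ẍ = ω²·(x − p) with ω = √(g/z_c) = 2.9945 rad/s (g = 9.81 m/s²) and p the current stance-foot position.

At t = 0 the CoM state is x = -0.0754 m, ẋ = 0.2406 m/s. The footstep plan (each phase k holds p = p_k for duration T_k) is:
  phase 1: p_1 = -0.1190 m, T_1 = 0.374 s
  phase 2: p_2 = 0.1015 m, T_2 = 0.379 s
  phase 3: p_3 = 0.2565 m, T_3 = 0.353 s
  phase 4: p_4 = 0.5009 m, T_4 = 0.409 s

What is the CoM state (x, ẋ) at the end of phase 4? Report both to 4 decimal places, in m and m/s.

phase 1: p=-0.1190, T=0.374, ωT=1.119943, cosh=1.695489, sinh=1.369191; start (x,ẋ)=(-0.075400, 0.240600) → end (x,ẋ)=(0.064934, 0.586696)
phase 2: p=0.1015, T=0.379, ωT=1.134915, cosh=1.716180, sinh=1.394731; start (x,ẋ)=(0.064934, 0.586696) → end (x,ẋ)=(0.312008, 0.854158)
phase 3: p=0.2565, T=0.353, ωT=1.057058, cosh=1.612685, sinh=1.265208; start (x,ẋ)=(0.312008, 0.854158) → end (x,ẋ)=(0.706909, 1.587791)
phase 4: p=0.5009, T=0.409, ωT=1.224750, cosh=1.848574, sinh=1.554743; start (x,ẋ)=(0.706909, 1.587791) → end (x,ẋ)=(1.706103, 3.894260)

x = 1.7061, ẋ = 3.8943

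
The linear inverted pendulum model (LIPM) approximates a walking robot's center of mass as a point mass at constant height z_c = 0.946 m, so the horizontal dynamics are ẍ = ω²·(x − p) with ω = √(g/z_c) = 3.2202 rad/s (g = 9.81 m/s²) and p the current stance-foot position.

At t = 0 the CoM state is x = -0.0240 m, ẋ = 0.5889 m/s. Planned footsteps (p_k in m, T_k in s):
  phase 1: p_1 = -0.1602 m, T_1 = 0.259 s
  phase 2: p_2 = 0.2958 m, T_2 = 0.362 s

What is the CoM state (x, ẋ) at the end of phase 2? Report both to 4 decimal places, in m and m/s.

x = 0.6686, ẋ = 1.6787

phase 1: p=-0.1602, T=0.259, ωT=0.834032, cosh=1.368439, sinh=0.934144; start (x,ẋ)=(-0.024000, 0.588900) → end (x,ẋ)=(0.197015, 1.215581)
phase 2: p=0.2958, T=0.362, ωT=1.165712, cosh=1.759954, sinh=1.448254; start (x,ẋ)=(0.197015, 1.215581) → end (x,ẋ)=(0.668638, 1.678666)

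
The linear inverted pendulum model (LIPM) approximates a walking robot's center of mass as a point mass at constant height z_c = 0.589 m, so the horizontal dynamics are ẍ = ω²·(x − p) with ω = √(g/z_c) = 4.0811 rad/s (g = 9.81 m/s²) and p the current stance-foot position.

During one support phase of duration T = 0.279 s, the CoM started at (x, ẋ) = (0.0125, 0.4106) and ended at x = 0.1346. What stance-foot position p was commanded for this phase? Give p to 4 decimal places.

ωT = 4.0811·0.279 = 1.138627; cosh(ωT) = 1.721368, sinh(ωT) = 1.401110
x(T) = p + (x₀−p)·cosh(ωT) + (ẋ₀/ω)·sinh(ωT) ⇒ p·(1 − cosh) = x(T) − x₀·cosh − (ẋ₀/ω)·sinh
numerator   = 0.1346 − (0.0125)·1.721368 − (0.4106/4.0811)·1.401110 = -0.027883
denominator = 1 − 1.721368 = -0.721368
p = -0.027883 / -0.721368 = 0.0387

p = 0.0387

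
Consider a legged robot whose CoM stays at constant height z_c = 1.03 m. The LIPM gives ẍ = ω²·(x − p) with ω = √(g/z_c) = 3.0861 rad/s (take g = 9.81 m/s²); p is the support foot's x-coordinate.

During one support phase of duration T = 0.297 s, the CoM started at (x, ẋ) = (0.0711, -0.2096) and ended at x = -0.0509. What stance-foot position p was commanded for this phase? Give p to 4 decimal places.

p = 0.1836

ωT = 3.0861·0.297 = 0.916572; cosh(ωT) = 1.450295, sinh(ωT) = 1.050407
x(T) = p + (x₀−p)·cosh(ωT) + (ẋ₀/ω)·sinh(ωT) ⇒ p·(1 − cosh) = x(T) − x₀·cosh − (ẋ₀/ω)·sinh
numerator   = -0.0509 − (0.0711)·1.450295 − (-0.2096/3.0861)·1.050407 = -0.082675
denominator = 1 − 1.450295 = -0.450295
p = -0.082675 / -0.450295 = 0.1836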